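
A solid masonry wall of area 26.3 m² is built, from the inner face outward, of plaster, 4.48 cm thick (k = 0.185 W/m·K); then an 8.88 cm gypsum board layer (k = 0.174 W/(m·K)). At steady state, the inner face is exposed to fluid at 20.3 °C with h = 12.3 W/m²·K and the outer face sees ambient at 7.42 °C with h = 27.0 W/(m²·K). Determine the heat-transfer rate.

Resistance network (inner→outer):
  R_conv,in = 1/(hA) = 1/(12.3·26.3) = 0.003091 K/W
  R_plaster = L/(kA) = 0.0448/(0.185·26.3) = 0.009208 K/W
  R_gypsum board = L/(kA) = 0.0888/(0.174·26.3) = 0.01940 K/W
  R_conv,out = 1/(hA) = 1/(27.0·26.3) = 0.001408 K/W
ΣR = 0.003091 + 0.009208 + 0.01940 + 0.001408 = 0.03311 K/W
Q = ΔT/ΣR = (20.3 °C − 7.42 °C)/0.03311 = 389 W

Q = 389 W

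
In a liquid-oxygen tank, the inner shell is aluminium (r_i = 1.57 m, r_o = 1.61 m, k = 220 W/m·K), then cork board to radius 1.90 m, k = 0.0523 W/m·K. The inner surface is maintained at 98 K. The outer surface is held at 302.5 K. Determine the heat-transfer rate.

Treat each layer as a resistance in series:
  R_aluminium = (1/1.57 − 1/1.61)/(4πk) = 0.01582/(4π·220) = 5.724×10^-6 K/W
  R_cork board = (1/1.61 − 1/1.90)/(4πk) = 0.09480/(4π·0.0523) = 0.1442 K/W
ΣR = 5.724×10^-6 + 0.1442 = 0.1442 K/W
Q = ΔT/ΣR = (98 K − 302.5 K)/0.1442 = -1420 W
(Negative Q ⇒ heat flows inward; heat gain = 1420 W.)

Q = 1420 W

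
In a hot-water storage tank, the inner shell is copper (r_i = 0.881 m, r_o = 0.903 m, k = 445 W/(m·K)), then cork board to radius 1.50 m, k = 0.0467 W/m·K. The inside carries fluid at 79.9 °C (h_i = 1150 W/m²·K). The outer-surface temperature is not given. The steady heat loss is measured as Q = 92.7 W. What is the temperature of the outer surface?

Series resistances:
  R_conv,in = 1/(4πr²h) = 1/(4π·0.881²·1150) = 8.915×10^-5 K/W
  R_copper = (1/0.881 − 1/0.903)/(4πk) = 0.02765/(4π·445) = 4.945×10^-6 K/W
  R_cork board = (1/0.903 − 1/1.50)/(4πk) = 0.4408/(4π·0.0467) = 0.7510 K/W
ΣR = 0.7511 K/W
ΔT = Q·ΣR = 92.7 × 0.7511 = 69.63 K
Heat flows outward, so T_out = T_in − ΔT = 79.9 − 69.63 = 10.3 °C

T_out = 10.3 °C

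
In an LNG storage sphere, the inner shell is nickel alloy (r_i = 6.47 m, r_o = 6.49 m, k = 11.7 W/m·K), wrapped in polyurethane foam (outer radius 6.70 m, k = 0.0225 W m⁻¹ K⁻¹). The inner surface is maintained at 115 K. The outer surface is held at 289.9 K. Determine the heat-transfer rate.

Resistance network (inner→outer):
  R_nickel alloy = (1/6.47 − 1/6.49)/(4πk) = 4.763×10^-4/(4π·11.7) = 3.240×10^-6 K/W
  R_polyurethane foam = (1/6.49 − 1/6.70)/(4πk) = 0.004829/(4π·0.0225) = 0.01708 K/W
ΣR = 3.240×10^-6 + 0.01708 = 0.01708 K/W
Q = ΔT/ΣR = (115 K − 289.9 K)/0.01708 = -10200 W
(Negative Q ⇒ heat flows inward; heat gain = 10200 W.)

Q = 10.2 kW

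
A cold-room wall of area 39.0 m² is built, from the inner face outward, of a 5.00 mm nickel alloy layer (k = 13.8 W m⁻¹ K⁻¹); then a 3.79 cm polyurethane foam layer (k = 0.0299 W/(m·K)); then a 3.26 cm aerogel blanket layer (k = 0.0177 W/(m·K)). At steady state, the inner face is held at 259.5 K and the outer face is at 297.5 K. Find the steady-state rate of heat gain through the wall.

Resistance network (inner→outer):
  R_nickel alloy = L/(kA) = 0.00500/(13.8·39.0) = 9.290×10^-6 K/W
  R_polyurethane foam = L/(kA) = 0.0379/(0.0299·39.0) = 0.03250 K/W
  R_aerogel blanket = L/(kA) = 0.0326/(0.0177·39.0) = 0.04723 K/W
ΣR = 9.290×10^-6 + 0.03250 + 0.04723 = 0.07974 K/W
Q = ΔT/ΣR = (259.5 K − 297.5 K)/0.07974 = -477 W
(Negative Q ⇒ heat flows inward; heat gain = 477 W.)

Q = 477 W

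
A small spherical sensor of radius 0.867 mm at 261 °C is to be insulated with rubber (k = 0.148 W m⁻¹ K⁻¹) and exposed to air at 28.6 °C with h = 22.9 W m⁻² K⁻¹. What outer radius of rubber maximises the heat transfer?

r_cr = 1.29 cm

For a sphere, r_cr = 2k_ins/h = 2·0.148/22.9 = 0.0129 m = 1.29 cm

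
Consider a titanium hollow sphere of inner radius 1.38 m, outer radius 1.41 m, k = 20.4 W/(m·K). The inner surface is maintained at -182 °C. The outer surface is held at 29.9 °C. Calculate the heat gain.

Q = 4πk·ΔT/(1/r₁ − 1/r₂) = 4π × 20.4 × 211.9 / (1/1.38 − 1/1.41) = 3.52×10^6 W

Q = 3520 kW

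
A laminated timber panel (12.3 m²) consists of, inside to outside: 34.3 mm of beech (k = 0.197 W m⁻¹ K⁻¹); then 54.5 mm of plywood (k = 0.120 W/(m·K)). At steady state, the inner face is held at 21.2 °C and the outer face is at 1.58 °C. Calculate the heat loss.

Q = 384 W

Resistance network (inner→outer):
  R_beech = L/(kA) = 0.0343/(0.197·12.3) = 0.01416 K/W
  R_plywood = L/(kA) = 0.0545/(0.120·12.3) = 0.03692 K/W
ΣR = 0.01416 + 0.03692 = 0.05108 K/W
Q = ΔT/ΣR = (21.2 °C − 1.58 °C)/0.05108 = 384 W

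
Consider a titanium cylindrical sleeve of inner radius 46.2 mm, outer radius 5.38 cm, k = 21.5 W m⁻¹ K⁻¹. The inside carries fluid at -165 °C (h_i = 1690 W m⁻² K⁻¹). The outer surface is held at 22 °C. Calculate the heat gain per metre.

Q' = 59.1 kW/m

Series thermal resistances, inner to outer:
  R'_conv,in = 1/(2πr h) = 1/(2π·0.0462·1690) = 0.002038 m·K/W
  R'_titanium = ln(0.0538/0.0462)/(2πk) = 0.1523/(2π·21.5) = 0.001127 m·K/W
ΣR = 0.002038 + 0.001127 = 0.003165 m·K/W
Q' = ΔT/ΣR = (-165 °C − 22 °C)/0.003165 = -59100 W/m
(Negative Q' ⇒ heat flows inward; heat gain = 59100 W/m.)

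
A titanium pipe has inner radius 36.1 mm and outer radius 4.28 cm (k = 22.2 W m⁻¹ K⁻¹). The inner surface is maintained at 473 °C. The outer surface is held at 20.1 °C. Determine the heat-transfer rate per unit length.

Q' = 2πk·ΔT/ln(r₂/r₁) = 2π × 22.2 × 452.9 / ln(0.0428/0.0361) = 3.71×10^5 W/m

Q' = 3.71×10^5 W/m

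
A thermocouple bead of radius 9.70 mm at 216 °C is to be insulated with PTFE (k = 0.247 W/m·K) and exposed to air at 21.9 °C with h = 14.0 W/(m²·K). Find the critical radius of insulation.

r_cr = 3.53 cm

For a sphere, r_cr = 2k_ins/h = 2·0.247/14.0 = 0.0353 m = 3.53 cm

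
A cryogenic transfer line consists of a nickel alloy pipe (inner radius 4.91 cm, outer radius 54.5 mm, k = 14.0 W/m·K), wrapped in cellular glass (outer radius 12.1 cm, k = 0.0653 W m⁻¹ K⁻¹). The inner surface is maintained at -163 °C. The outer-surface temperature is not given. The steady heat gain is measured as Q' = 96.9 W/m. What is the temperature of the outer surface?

T_out = 25.5 °C

Sum the resistances:
  R'_nickel alloy = ln(0.0545/0.0491)/(2πk) = 0.1043/(2π·14.0) = 0.001186 m·K/W
  R'_cellular glass = ln(0.121/0.0545)/(2πk) = 0.7976/(2π·0.0653) = 1.944 m·K/W
ΣR = 1.945 m·K/W
ΔT = Q'·ΣR = 96.9 × 1.945 = 188.5 K
Heat flows inward, so T_out = T_in + ΔT = -163 + 188.5 = 25.5 °C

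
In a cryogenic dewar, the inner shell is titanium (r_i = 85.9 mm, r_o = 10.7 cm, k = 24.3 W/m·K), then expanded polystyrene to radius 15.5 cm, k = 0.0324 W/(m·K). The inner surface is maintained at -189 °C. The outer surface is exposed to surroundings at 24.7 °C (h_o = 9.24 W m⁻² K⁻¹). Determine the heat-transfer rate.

Treat each layer as a resistance in series:
  R_titanium = (1/0.0859 − 1/0.107)/(4πk) = 2.296/(4π·24.3) = 0.007518 K/W
  R_expanded polystyrene = (1/0.107 − 1/0.155)/(4πk) = 2.894/(4π·0.0324) = 7.108 K/W
  R_conv,out = 1/(4πr²h) = 1/(4π·0.155²·9.24) = 0.3585 K/W
ΣR = 0.007518 + 7.108 + 0.3585 = 7.474 K/W
Q = ΔT/ΣR = (-189 °C − 24.7 °C)/7.474 = -28.6 W
(Negative Q ⇒ heat flows inward; heat gain = 28.6 W.)

Q = 28.6 W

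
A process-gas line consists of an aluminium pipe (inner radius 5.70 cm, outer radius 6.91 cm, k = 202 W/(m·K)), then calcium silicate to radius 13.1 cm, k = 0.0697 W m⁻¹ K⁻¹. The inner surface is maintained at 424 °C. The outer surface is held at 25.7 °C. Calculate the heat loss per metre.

Resistance network (inner→outer):
  R'_aluminium = ln(0.0691/0.0570)/(2πk) = 0.1925/(2π·202) = 1.517×10^-4 m·K/W
  R'_calcium silicate = ln(0.131/0.0691)/(2πk) = 0.6396/(2π·0.0697) = 1.461 m·K/W
ΣR = 1.517×10^-4 + 1.461 = 1.461 m·K/W
Q' = ΔT/ΣR = (424 °C − 25.7 °C)/1.461 = 273 W/m

Q' = 273 W/m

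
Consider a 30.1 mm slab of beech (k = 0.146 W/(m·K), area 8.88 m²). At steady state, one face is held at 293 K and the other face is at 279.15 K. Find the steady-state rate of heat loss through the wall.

Q = kA·ΔT/L = 0.146 × 8.88 × |293 K − 279.15 K| / 0.0301 = 597 W

Q = 597 W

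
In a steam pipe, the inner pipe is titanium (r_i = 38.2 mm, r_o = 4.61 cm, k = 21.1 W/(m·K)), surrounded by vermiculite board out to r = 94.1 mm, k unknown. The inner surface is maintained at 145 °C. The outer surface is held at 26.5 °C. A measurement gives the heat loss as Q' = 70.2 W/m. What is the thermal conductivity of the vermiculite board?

ΣR = ΔT/Q' = |145 − 26.5|/70.2 = 1.688 m·K/W
Known resistances:
  R'_titanium = ln(0.0461/0.0382)/(2πk) = 0.1880/(2π·21.1) = 0.001418 m·K/W
R_vermiculite board = ΣR − ΣR_known = 1.688 − 0.001418 = 1.687 m·K/W
ln(r₂/r₁)/(2πk) = 1.687 ⇒ k = 0.7135/(2π·1.687) = 0.0673 W/m·K

k = 0.0673 W/m·K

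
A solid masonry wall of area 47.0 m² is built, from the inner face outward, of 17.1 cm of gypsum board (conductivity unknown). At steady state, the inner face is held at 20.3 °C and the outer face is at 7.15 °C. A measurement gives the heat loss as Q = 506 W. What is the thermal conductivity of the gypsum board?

ΣR = ΔT/Q = |20.3 − 7.15|/506 = 0.02599 K/W
L/(kA) = 0.02599 ⇒ k = 0.171/(0.02599·47.0) = 0.140 W/m·K

k = 0.140 W/m·K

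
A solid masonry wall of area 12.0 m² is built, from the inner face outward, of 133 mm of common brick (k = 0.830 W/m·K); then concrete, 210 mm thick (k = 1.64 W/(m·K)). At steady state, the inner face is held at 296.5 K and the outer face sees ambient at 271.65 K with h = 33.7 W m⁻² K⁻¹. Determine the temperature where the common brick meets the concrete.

T = 284.0 K

Treat each layer as a resistance in series:
  R_common brick = L/(kA) = 0.133/(0.830·12.0) = 0.01335 K/W
  R_concrete = L/(kA) = 0.210/(1.64·12.0) = 0.01067 K/W
  R_conv,out = 1/(hA) = 1/(33.7·12.0) = 0.002473 K/W
ΣR = 0.01335 + 0.01067 + 0.002473 = 0.02649 K/W
Q = ΔT/ΣR = (296.5 K − 271.65 K)/0.02649 = 938.1 W
From the inner boundary to the common brick/concrete interface, ΣR_partial = 0.01335 K/W.
T_interface = T_in − Q·ΣR_partial = 296.5 K − (938.1)(0.01335) = 284.0 K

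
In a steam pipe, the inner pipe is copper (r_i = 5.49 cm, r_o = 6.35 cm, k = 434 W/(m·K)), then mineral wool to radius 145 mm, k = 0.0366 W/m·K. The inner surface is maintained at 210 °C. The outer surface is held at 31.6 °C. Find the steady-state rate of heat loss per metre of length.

Q' = 49.7 W/m

Series thermal resistances, inner to outer:
  R'_copper = ln(0.0635/0.0549)/(2πk) = 0.1455/(2π·434) = 5.337×10^-5 m·K/W
  R'_mineral wool = ln(0.145/0.0635)/(2πk) = 0.8257/(2π·0.0366) = 3.591 m·K/W
ΣR = 5.337×10^-5 + 3.591 = 3.591 m·K/W
Q' = ΔT/ΣR = (210 °C − 31.6 °C)/3.591 = 49.7 W/m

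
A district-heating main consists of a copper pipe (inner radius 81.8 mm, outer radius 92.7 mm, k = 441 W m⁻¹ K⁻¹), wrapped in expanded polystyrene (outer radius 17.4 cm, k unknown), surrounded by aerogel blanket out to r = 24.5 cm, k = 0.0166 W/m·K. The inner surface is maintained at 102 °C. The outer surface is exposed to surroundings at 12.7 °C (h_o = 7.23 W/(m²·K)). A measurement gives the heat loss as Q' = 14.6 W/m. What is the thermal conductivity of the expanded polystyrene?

k = 0.0365 W/m·K

ΣR = ΔT/Q' = |102 − 12.7|/14.6 = 6.116 m·K/W
Known resistances:
  R'_copper = ln(0.0927/0.0818)/(2πk) = 0.1251/(2π·441) = 4.514×10^-5 m·K/W
  R'_aerogel blanket = ln(0.245/0.174)/(2πk) = 0.3422/(2π·0.0166) = 3.281 m·K/W
  R'_conv,out = 1/(2πr h) = 1/(2π·0.245·7.23) = 0.08985 m·K/W
R_expanded polystyrene = ΣR − ΣR_known = 6.116 − 3.371 = 2.745 m·K/W
ln(r₂/r₁)/(2πk) = 2.745 ⇒ k = 0.6297/(2π·2.745) = 0.0365 W/m·K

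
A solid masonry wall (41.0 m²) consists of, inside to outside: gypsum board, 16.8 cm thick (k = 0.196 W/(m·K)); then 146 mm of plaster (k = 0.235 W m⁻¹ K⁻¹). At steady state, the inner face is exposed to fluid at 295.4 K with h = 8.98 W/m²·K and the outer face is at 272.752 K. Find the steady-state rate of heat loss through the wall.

Q = 584 W

Treat each layer as a resistance in series:
  R_conv,in = 1/(hA) = 1/(8.98·41.0) = 0.002716 K/W
  R_gypsum board = L/(kA) = 0.168/(0.196·41.0) = 0.02091 K/W
  R_plaster = L/(kA) = 0.146/(0.235·41.0) = 0.01515 K/W
ΣR = 0.002716 + 0.02091 + 0.01515 = 0.03878 K/W
Q = ΔT/ΣR = (295.4 K − 272.752 K)/0.03878 = 584 W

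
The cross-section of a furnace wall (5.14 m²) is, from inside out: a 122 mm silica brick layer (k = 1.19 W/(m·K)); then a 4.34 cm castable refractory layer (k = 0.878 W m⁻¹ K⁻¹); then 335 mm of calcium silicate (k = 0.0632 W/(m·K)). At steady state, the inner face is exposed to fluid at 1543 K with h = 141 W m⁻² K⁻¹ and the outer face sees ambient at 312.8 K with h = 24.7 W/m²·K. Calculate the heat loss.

Q = 1150 W

Series thermal resistances, inner to outer:
  R_conv,in = 1/(hA) = 1/(141·5.14) = 0.001380 K/W
  R_silica brick = L/(kA) = 0.122/(1.19·5.14) = 0.01995 K/W
  R_castable refractory = L/(kA) = 0.0434/(0.878·5.14) = 0.009617 K/W
  R_calcium silicate = L/(kA) = 0.335/(0.0632·5.14) = 1.031 K/W
  R_conv,out = 1/(hA) = 1/(24.7·5.14) = 0.007877 K/W
ΣR = 0.001380 + 0.01995 + 0.009617 + 1.031 + 0.007877 = 1.070 K/W
Q = ΔT/ΣR = (1543 K − 312.8 K)/1.070 = 1150 W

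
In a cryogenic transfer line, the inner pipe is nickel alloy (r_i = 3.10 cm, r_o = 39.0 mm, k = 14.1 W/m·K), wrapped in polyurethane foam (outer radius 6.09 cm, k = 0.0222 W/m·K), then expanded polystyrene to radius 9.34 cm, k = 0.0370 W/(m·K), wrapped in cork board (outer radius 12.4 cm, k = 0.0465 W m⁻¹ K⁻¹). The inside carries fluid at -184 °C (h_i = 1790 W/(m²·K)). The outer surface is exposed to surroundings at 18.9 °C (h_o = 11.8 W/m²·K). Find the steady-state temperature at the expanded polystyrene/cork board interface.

Resistance network (inner→outer):
  R'_conv,in = 1/(2πr h) = 1/(2π·0.0310·1790) = 0.002868 m·K/W
  R'_nickel alloy = ln(0.0390/0.0310)/(2πk) = 0.2296/(2π·14.1) = 0.002591 m·K/W
  R'_polyurethane foam = ln(0.0609/0.0390)/(2πk) = 0.4457/(2π·0.0222) = 3.195 m·K/W
  R'_expanded polystyrene = ln(0.0934/0.0609)/(2πk) = 0.4277/(2π·0.0370) = 1.840 m·K/W
  R'_cork board = ln(0.124/0.0934)/(2πk) = 0.2834/(2π·0.0465) = 0.9700 m·K/W
  R'_conv,out = 1/(2πr h) = 1/(2π·0.124·11.8) = 0.1088 m·K/W
ΣR = 0.002868 + 0.002591 + 3.195 + 1.840 + 0.9700 + 0.1088 = 6.119 m·K/W
Q' = ΔT/ΣR = (-184 °C − 18.9 °C)/6.119 = -33.16 W/m
From the inner boundary to the expanded polystyrene/cork board interface, ΣR_partial = 5.040 m·K/W.
T_interface = T_in − Q'·ΣR_partial = -184 °C − (-33.16)(5.040) = -16.9 °C

T = -16.9 °C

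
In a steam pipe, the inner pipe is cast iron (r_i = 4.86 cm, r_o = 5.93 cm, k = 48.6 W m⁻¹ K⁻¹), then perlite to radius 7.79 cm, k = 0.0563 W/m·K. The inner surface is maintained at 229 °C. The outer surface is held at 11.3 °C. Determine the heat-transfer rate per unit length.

Treat each layer as a resistance in series:
  R'_cast iron = ln(0.0593/0.0486)/(2πk) = 0.1990/(2π·48.6) = 6.516×10^-4 m·K/W
  R'_perlite = ln(0.0779/0.0593)/(2πk) = 0.2728/(2π·0.0563) = 0.7712 m·K/W
ΣR = 6.516×10^-4 + 0.7712 = 0.7719 m·K/W
Q' = ΔT/ΣR = (229 °C − 11.3 °C)/0.7719 = 282 W/m

Q' = 282 W/m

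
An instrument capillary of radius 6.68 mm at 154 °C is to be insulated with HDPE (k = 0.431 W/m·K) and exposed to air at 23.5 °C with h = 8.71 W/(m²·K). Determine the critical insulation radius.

r_cr = 4.95 cm

For a cylinder, r_cr = k_ins/h = 0.431/8.71 = 0.0495 m = 4.95 cm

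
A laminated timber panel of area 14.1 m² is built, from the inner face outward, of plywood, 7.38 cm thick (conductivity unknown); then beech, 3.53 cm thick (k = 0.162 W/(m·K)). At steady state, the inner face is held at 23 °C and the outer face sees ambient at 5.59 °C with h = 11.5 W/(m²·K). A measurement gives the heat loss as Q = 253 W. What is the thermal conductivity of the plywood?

ΣR = ΔT/Q = |23 − 5.59|/253 = 0.06881 K/W
Known resistances:
  R_beech = L/(kA) = 0.0353/(0.162·14.1) = 0.01545 K/W
  R_conv,out = 1/(hA) = 1/(11.5·14.1) = 0.006167 K/W
R_plywood = ΣR − ΣR_known = 0.06881 − 0.02162 = 0.04719 K/W
L/(kA) = 0.04719 ⇒ k = 0.0738/(0.04719·14.1) = 0.111 W/m·K

k = 0.111 W/m·K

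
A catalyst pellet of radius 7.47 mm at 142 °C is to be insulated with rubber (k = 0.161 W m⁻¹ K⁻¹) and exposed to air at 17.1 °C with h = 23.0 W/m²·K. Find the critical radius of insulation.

r_cr = 1.40 cm

For a sphere, r_cr = 2k_ins/h = 2·0.161/23.0 = 0.0140 m = 1.40 cm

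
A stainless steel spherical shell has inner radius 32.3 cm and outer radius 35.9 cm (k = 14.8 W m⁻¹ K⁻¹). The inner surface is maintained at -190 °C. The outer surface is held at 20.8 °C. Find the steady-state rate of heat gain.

Q = 126 kW

Q = 4πk·ΔT/(1/r₁ − 1/r₂) = 4π × 14.8 × 210.8 / (1/0.323 − 1/0.359) = 1.26×10^5 W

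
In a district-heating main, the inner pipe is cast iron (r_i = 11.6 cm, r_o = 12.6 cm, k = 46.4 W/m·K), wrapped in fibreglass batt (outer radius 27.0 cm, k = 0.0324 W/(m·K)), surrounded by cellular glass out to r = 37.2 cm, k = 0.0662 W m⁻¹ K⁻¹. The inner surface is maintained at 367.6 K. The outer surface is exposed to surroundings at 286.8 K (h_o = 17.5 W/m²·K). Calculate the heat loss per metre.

Q' = 17.8 W/m

Resistance network (inner→outer):
  R'_cast iron = ln(0.126/0.116)/(2πk) = 0.08269/(2π·46.4) = 2.836×10^-4 m·K/W
  R'_fibreglass batt = ln(0.270/0.126)/(2πk) = 0.7621/(2π·0.0324) = 3.744 m·K/W
  R'_cellular glass = ln(0.372/0.270)/(2πk) = 0.3205/(2π·0.0662) = 0.7705 m·K/W
  R'_conv,out = 1/(2πr h) = 1/(2π·0.372·17.5) = 0.02445 m·K/W
ΣR = 2.836×10^-4 + 3.744 + 0.7705 + 0.02445 = 4.539 m·K/W
Q' = ΔT/ΣR = (367.6 K − 286.8 K)/4.539 = 17.8 W/m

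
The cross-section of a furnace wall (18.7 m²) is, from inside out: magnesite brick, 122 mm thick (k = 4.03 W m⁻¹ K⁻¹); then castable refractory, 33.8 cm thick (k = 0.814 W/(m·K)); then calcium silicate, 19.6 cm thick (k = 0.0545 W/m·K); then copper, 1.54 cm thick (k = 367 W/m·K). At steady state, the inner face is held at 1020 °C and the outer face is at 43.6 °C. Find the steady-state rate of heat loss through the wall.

Series thermal resistances, inner to outer:
  R_magnesite brick = L/(kA) = 0.122/(4.03·18.7) = 0.001619 K/W
  R_castable refractory = L/(kA) = 0.338/(0.814·18.7) = 0.02220 K/W
  R_calcium silicate = L/(kA) = 0.196/(0.0545·18.7) = 0.1923 K/W
  R_copper = L/(kA) = 0.0154/(367·18.7) = 2.244×10^-6 K/W
ΣR = 0.001619 + 0.02220 + 0.1923 + 2.244×10^-6 = 0.2161 K/W
Q = ΔT/ΣR = (1020 °C − 43.6 °C)/0.2161 = 4520 W

Q = 4.52 kW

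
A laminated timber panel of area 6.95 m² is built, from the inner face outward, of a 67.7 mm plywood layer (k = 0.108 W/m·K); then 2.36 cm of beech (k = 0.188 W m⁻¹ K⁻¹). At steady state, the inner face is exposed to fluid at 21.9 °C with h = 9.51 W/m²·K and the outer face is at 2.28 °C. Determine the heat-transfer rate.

Q = 159 W

Resistance network (inner→outer):
  R_conv,in = 1/(hA) = 1/(9.51·6.95) = 0.01513 K/W
  R_plywood = L/(kA) = 0.0677/(0.108·6.95) = 0.09019 K/W
  R_beech = L/(kA) = 0.0236/(0.188·6.95) = 0.01806 K/W
ΣR = 0.01513 + 0.09019 + 0.01806 = 0.1234 K/W
Q = ΔT/ΣR = (21.9 °C − 2.28 °C)/0.1234 = 159 W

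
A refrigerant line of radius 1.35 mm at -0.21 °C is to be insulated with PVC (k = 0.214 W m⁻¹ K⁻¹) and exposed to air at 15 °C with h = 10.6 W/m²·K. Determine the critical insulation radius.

r_cr = 2.02 cm

For a cylinder, r_cr = k_ins/h = 0.214/10.6 = 0.0202 m = 2.02 cm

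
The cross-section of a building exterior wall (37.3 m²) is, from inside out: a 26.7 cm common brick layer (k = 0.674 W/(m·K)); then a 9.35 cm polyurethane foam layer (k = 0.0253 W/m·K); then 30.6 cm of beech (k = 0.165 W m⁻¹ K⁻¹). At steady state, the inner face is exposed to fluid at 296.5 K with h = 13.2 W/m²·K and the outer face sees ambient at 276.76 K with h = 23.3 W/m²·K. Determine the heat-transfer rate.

Q = 121 W

Series thermal resistances, inner to outer:
  R_conv,in = 1/(hA) = 1/(13.2·37.3) = 0.002031 K/W
  R_common brick = L/(kA) = 0.267/(0.674·37.3) = 0.01062 K/W
  R_polyurethane foam = L/(kA) = 0.0935/(0.0253·37.3) = 0.09908 K/W
  R_beech = L/(kA) = 0.306/(0.165·37.3) = 0.04972 K/W
  R_conv,out = 1/(hA) = 1/(23.3·37.3) = 0.001151 K/W
ΣR = 0.002031 + 0.01062 + 0.09908 + 0.04972 + 0.001151 = 0.1626 K/W
Q = ΔT/ΣR = (296.5 K − 276.76 K)/0.1626 = 121 W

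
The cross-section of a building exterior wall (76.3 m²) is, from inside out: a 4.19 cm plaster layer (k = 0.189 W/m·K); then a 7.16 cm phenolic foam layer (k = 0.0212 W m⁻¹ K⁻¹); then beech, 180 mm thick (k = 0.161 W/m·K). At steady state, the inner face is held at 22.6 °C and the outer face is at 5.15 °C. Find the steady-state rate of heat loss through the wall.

Treat each layer as a resistance in series:
  R_plaster = L/(kA) = 0.0419/(0.189·76.3) = 0.002906 K/W
  R_phenolic foam = L/(kA) = 0.0716/(0.0212·76.3) = 0.04426 K/W
  R_beech = L/(kA) = 0.180/(0.161·76.3) = 0.01465 K/W
ΣR = 0.002906 + 0.04426 + 0.01465 = 0.06182 K/W
Q = ΔT/ΣR = (22.6 °C − 5.15 °C)/0.06182 = 282 W

Q = 282 W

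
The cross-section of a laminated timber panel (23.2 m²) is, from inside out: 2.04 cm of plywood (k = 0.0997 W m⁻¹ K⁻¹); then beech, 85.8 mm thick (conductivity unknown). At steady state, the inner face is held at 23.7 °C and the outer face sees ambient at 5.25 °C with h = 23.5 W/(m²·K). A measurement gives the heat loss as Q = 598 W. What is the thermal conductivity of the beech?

ΣR = ΔT/Q = |23.7 − 5.25|/598 = 0.03085 K/W
Known resistances:
  R_plywood = L/(kA) = 0.0204/(0.0997·23.2) = 0.008820 K/W
  R_conv,out = 1/(hA) = 1/(23.5·23.2) = 0.001834 K/W
R_beech = ΣR − ΣR_known = 0.03085 − 0.01065 = 0.02020 K/W
L/(kA) = 0.02020 ⇒ k = 0.0858/(0.02020·23.2) = 0.183 W/m·K

k = 0.183 W/m·K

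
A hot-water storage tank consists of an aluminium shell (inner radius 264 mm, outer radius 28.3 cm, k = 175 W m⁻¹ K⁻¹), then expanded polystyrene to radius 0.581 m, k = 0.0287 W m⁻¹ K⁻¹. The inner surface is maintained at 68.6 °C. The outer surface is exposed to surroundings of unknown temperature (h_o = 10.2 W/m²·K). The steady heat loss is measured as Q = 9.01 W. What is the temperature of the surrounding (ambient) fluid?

Series resistances:
  R_aluminium = (1/0.264 − 1/0.283)/(4πk) = 0.2543/(4π·175) = 1.156×10^-4 K/W
  R_expanded polystyrene = (1/0.283 − 1/0.581)/(4πk) = 1.812/(4π·0.0287) = 5.025 K/W
  R_conv,out = 1/(4πr²h) = 1/(4π·0.581²·10.2) = 0.02311 K/W
ΣR = 5.049 K/W
ΔT = Q·ΣR = 9.01 × 5.049 = 45.49 K
Heat flows outward, so T_out = T_in − ΔT = 68.6 − 45.49 = 23.1 °C

T_out = 23.1 °C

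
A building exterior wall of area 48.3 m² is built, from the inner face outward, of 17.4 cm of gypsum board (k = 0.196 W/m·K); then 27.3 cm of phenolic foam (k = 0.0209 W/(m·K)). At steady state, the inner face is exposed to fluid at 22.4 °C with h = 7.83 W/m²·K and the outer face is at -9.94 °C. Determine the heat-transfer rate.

Q = 111 W

Treat each layer as a resistance in series:
  R_conv,in = 1/(hA) = 1/(7.83·48.3) = 0.002644 K/W
  R_gypsum board = L/(kA) = 0.174/(0.196·48.3) = 0.01838 K/W
  R_phenolic foam = L/(kA) = 0.273/(0.0209·48.3) = 0.2704 K/W
ΣR = 0.002644 + 0.01838 + 0.2704 = 0.2914 K/W
Q = ΔT/ΣR = (22.4 °C − -9.94 °C)/0.2914 = 111 W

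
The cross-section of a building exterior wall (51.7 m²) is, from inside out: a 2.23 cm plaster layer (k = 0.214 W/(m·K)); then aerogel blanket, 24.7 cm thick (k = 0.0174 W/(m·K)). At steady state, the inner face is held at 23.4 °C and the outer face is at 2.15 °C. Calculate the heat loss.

Resistance network (inner→outer):
  R_plaster = L/(kA) = 0.0223/(0.214·51.7) = 0.002016 K/W
  R_aerogel blanket = L/(kA) = 0.247/(0.0174·51.7) = 0.2746 K/W
ΣR = 0.002016 + 0.2746 = 0.2766 K/W
Q = ΔT/ΣR = (23.4 °C − 2.15 °C)/0.2766 = 76.8 W

Q = 76.8 W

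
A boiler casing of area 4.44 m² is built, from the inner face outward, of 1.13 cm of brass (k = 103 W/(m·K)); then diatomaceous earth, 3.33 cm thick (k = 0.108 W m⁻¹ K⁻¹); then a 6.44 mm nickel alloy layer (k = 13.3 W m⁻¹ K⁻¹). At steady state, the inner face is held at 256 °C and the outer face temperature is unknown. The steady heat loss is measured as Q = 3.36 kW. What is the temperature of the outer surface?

T_out = 22.2 °C

Series resistances:
  R_brass = L/(kA) = 0.0113/(103·4.44) = 2.471×10^-5 K/W
  R_diatomaceous earth = L/(kA) = 0.0333/(0.108·4.44) = 0.06944 K/W
  R_nickel alloy = L/(kA) = 0.00644/(13.3·4.44) = 1.091×10^-4 K/W
ΣR = 0.06958 K/W
ΔT = Q·ΣR = 3360 × 0.06958 = 233.8 K
Heat flows outward, so T_out = T_in − ΔT = 256 − 233.8 = 22.2 °C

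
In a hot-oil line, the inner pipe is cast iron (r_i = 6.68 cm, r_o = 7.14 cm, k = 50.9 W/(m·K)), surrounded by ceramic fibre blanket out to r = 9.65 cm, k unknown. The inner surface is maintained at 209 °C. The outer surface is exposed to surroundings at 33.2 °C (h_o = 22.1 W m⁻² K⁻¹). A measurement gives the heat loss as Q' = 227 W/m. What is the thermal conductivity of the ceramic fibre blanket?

ΣR = ΔT/Q' = |209 − 33.2|/227 = 0.7744 m·K/W
Known resistances:
  R'_cast iron = ln(0.0714/0.0668)/(2πk) = 0.06659/(2π·50.9) = 2.082×10^-4 m·K/W
  R'_conv,out = 1/(2πr h) = 1/(2π·0.0965·22.1) = 0.07463 m·K/W
R_ceramic fibre blanket = ΣR − ΣR_known = 0.7744 − 0.07484 = 0.6996 m·K/W
ln(r₂/r₁)/(2πk) = 0.6996 ⇒ k = 0.3012/(2π·0.6996) = 0.0685 W/m·K

k = 0.0685 W/m·K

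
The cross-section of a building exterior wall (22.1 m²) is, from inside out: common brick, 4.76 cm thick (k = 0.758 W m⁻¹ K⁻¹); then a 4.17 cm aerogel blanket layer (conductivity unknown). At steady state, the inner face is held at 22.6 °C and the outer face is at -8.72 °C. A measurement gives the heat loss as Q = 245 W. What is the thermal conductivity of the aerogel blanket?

k = 0.0151 W/m·K

ΣR = ΔT/Q = |22.6 − -8.72|/245 = 0.1278 K/W
Known resistances:
  R_common brick = L/(kA) = 0.0476/(0.758·22.1) = 0.002841 K/W
R_aerogel blanket = ΣR − ΣR_known = 0.1278 − 0.002841 = 0.1250 K/W
L/(kA) = 0.1250 ⇒ k = 0.0417/(0.1250·22.1) = 0.0151 W/m·K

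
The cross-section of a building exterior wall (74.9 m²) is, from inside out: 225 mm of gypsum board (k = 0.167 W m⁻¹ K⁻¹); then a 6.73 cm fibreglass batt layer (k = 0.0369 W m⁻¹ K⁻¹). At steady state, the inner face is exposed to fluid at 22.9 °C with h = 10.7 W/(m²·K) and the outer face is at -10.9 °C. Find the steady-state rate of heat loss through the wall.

Q = 775 W

Series thermal resistances, inner to outer:
  R_conv,in = 1/(hA) = 1/(10.7·74.9) = 0.001248 K/W
  R_gypsum board = L/(kA) = 0.225/(0.167·74.9) = 0.01799 K/W
  R_fibreglass batt = L/(kA) = 0.0673/(0.0369·74.9) = 0.02435 K/W
ΣR = 0.001248 + 0.01799 + 0.02435 = 0.04359 K/W
Q = ΔT/ΣR = (22.9 °C − -10.9 °C)/0.04359 = 775 W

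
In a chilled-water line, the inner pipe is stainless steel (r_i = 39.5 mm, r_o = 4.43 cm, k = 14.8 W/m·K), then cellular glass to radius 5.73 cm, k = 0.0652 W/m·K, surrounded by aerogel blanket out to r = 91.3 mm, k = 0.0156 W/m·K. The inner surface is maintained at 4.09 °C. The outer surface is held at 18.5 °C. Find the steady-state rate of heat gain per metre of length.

Treat each layer as a resistance in series:
  R'_stainless steel = ln(0.0443/0.0395)/(2πk) = 0.1147/(2π·14.8) = 0.001233 m·K/W
  R'_cellular glass = ln(0.0573/0.0443)/(2πk) = 0.2573/(2π·0.0652) = 0.6281 m·K/W
  R'_aerogel blanket = ln(0.0913/0.0573)/(2πk) = 0.4659/(2π·0.0156) = 4.753 m·K/W
ΣR = 0.001233 + 0.6281 + 4.753 = 5.382 m·K/W
Q' = ΔT/ΣR = (4.09 °C − 18.5 °C)/5.382 = -2.68 W/m
(Negative Q' ⇒ heat flows inward; heat gain = 2.68 W/m.)

Q' = 2.68 W/m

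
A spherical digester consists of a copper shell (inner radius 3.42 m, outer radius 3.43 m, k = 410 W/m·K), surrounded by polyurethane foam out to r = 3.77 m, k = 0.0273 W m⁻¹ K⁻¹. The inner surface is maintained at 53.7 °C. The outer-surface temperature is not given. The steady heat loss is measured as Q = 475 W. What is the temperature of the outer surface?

Series resistances:
  R_copper = (1/3.42 − 1/3.43)/(4πk) = 8.525×10^-4/(4π·410) = 1.655×10^-7 K/W
  R_polyurethane foam = (1/3.43 − 1/3.77)/(4πk) = 0.02629/(4π·0.0273) = 0.07664 K/W
ΣR = 0.07664 K/W
ΔT = Q·ΣR = 475 × 0.07664 = 36.40 K
Heat flows outward, so T_out = T_in − ΔT = 53.7 − 36.40 = 17.3 °C

T_out = 17.3 °C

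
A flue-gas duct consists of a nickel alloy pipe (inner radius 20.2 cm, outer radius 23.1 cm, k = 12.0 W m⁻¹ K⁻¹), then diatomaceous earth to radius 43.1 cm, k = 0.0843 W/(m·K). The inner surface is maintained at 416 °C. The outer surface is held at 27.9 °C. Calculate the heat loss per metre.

Q' = 329 W/m

Treat each layer as a resistance in series:
  R'_nickel alloy = ln(0.231/0.202)/(2πk) = 0.1342/(2π·12.0) = 0.001779 m·K/W
  R'_diatomaceous earth = ln(0.431/0.231)/(2πk) = 0.6237/(2π·0.0843) = 1.178 m·K/W
ΣR = 0.001779 + 1.178 = 1.180 m·K/W
Q' = ΔT/ΣR = (416 °C − 27.9 °C)/1.180 = 329 W/m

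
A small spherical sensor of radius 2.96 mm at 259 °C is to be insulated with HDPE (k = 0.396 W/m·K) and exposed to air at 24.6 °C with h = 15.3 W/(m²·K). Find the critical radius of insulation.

r_cr = 5.18 cm

For a sphere, r_cr = 2k_ins/h = 2·0.396/15.3 = 0.0518 m = 5.18 cm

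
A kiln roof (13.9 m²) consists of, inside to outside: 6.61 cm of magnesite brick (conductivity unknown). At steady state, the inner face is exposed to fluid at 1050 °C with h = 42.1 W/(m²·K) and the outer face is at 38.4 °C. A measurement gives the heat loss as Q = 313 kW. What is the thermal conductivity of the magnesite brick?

ΣR = ΔT/Q = |1050 − 38.4|/3.13×10^5 = 0.003232 K/W
Known resistances:
  R_conv,in = 1/(hA) = 1/(42.1·13.9) = 0.001709 K/W
R_magnesite brick = ΣR − ΣR_known = 0.003232 − 0.001709 = 0.001523 K/W
L/(kA) = 0.001523 ⇒ k = 0.0661/(0.001523·13.9) = 3.12 W/m·K

k = 3.12 W/m·K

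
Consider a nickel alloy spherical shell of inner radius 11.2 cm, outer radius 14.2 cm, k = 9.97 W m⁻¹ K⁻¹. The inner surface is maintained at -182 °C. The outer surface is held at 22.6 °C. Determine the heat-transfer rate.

Q = 4πk·ΔT/(1/r₁ − 1/r₂) = 4π × 9.97 × 204.6 / (1/0.112 − 1/0.142) = 13600 W

Q = 13600 W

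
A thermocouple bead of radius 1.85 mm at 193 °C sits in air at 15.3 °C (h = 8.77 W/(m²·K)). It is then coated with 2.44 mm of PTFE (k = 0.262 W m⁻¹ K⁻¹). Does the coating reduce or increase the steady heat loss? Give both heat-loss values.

Critical radius for a sphere: r_cr = 2k/h = 0.0597 m = 5.97 cm.
Outer radius after coating: r₂ = 0.00185 + 0.00244 = 0.00429 m.
Since r₁ < r_cr and r₂ ≤ r_cr, the coating moves toward the maximum at r_cr — heat loss rises.
Bare: R = 1/(4πr₁²h) = 2651 K/W; Q = 177.7/2651 = 0.0670 W.
Coated: R = R_cond + R_conv = 586.4 K/W; Q = 177.7/586.4 = 0.303 W.

increases: 0.0670 → 0.303 W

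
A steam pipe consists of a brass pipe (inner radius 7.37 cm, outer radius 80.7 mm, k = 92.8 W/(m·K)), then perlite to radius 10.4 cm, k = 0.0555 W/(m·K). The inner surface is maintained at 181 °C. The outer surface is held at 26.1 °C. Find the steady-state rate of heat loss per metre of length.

Resistance network (inner→outer):
  R'_brass = ln(0.0807/0.0737)/(2πk) = 0.09074/(2π·92.8) = 1.556×10^-4 m·K/W
  R'_perlite = ln(0.104/0.0807)/(2πk) = 0.2537/(2π·0.0555) = 0.7274 m·K/W
ΣR = 1.556×10^-4 + 0.7274 = 0.7276 m·K/W
Q' = ΔT/ΣR = (181 °C − 26.1 °C)/0.7276 = 213 W/m

Q' = 213 W/m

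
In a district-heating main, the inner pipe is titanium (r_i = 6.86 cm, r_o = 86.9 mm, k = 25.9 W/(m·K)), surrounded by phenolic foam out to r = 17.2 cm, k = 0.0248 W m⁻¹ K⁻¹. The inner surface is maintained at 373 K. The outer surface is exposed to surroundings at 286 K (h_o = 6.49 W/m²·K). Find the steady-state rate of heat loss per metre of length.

Series thermal resistances, inner to outer:
  R'_titanium = ln(0.0869/0.0686)/(2πk) = 0.2365/(2π·25.9) = 0.001453 m·K/W
  R'_phenolic foam = ln(0.172/0.0869)/(2πk) = 0.6827/(2π·0.0248) = 4.381 m·K/W
  R'_conv,out = 1/(2πr h) = 1/(2π·0.172·6.49) = 0.1426 m·K/W
ΣR = 0.001453 + 4.381 + 0.1426 = 4.525 m·K/W
Q' = ΔT/ΣR = (373 K − 286 K)/4.525 = 19.2 W/m

Q' = 19.2 W/m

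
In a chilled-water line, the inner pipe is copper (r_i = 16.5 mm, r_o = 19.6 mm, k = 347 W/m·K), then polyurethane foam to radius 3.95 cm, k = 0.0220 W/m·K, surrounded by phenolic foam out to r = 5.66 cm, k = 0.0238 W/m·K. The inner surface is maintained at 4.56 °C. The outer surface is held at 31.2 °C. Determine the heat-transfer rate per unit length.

Series thermal resistances, inner to outer:
  R'_copper = ln(0.0196/0.0165)/(2πk) = 0.1722/(2π·347) = 7.897×10^-5 m·K/W
  R'_polyurethane foam = ln(0.0395/0.0196)/(2πk) = 0.7008/(2π·0.0220) = 5.070 m·K/W
  R'_phenolic foam = ln(0.0566/0.0395)/(2πk) = 0.3597/(2π·0.0238) = 2.405 m·K/W
ΣR = 7.897×10^-5 + 5.070 + 2.405 = 7.475 m·K/W
Q' = ΔT/ΣR = (4.56 °C − 31.2 °C)/7.475 = -3.56 W/m
(Negative Q' ⇒ heat flows inward; heat gain = 3.56 W/m.)

Q' = 3.56 W/m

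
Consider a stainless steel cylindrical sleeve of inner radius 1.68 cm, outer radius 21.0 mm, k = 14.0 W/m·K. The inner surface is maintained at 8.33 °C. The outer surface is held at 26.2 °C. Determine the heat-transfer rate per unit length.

Q' = 7.04 kW/m

Q' = 2πk·ΔT/ln(r₂/r₁) = 2π × 14.0 × 17.87 / ln(0.0210/0.0168) = 7040 W/m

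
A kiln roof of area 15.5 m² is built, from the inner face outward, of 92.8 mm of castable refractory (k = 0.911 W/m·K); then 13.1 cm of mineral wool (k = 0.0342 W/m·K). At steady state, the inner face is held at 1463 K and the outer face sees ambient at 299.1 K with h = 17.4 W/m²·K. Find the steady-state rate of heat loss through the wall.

Q = 4.52 kW

Series thermal resistances, inner to outer:
  R_castable refractory = L/(kA) = 0.0928/(0.911·15.5) = 0.006572 K/W
  R_mineral wool = L/(kA) = 0.131/(0.0342·15.5) = 0.2471 K/W
  R_conv,out = 1/(hA) = 1/(17.4·15.5) = 0.003708 K/W
ΣR = 0.006572 + 0.2471 + 0.003708 = 0.2574 K/W
Q = ΔT/ΣR = (1463 K − 299.1 K)/0.2574 = 4520 W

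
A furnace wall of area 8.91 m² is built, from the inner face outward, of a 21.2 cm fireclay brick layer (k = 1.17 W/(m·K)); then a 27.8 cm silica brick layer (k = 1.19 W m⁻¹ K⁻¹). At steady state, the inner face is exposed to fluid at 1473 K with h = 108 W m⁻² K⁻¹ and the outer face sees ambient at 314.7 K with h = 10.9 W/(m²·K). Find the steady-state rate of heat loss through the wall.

Series thermal resistances, inner to outer:
  R_conv,in = 1/(hA) = 1/(108·8.91) = 0.001039 K/W
  R_fireclay brick = L/(kA) = 0.212/(1.17·8.91) = 0.02034 K/W
  R_silica brick = L/(kA) = 0.278/(1.19·8.91) = 0.02622 K/W
  R_conv,out = 1/(hA) = 1/(10.9·8.91) = 0.01030 K/W
ΣR = 0.001039 + 0.02034 + 0.02622 + 0.01030 = 0.05790 K/W
Q = ΔT/ΣR = (1473 K − 314.7 K)/0.05790 = 20000 W

Q = 20.0 kW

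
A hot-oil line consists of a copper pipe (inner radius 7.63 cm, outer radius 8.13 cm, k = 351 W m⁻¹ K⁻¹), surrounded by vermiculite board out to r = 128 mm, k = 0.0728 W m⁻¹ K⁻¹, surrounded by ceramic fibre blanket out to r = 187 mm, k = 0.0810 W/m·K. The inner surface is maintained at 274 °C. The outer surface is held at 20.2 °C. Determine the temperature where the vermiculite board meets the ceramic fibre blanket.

Treat each layer as a resistance in series:
  R'_copper = ln(0.0813/0.0763)/(2πk) = 0.06347/(2π·351) = 2.878×10^-5 m·K/W
  R'_vermiculite board = ln(0.128/0.0813)/(2πk) = 0.4539/(2π·0.0728) = 0.9923 m·K/W
  R'_ceramic fibre blanket = ln(0.187/0.128)/(2πk) = 0.3791/(2π·0.0810) = 0.7448 m·K/W
ΣR = 2.878×10^-5 + 0.9923 + 0.7448 = 1.737 m·K/W
Q' = ΔT/ΣR = (274 °C − 20.2 °C)/1.737 = 146.1 W/m
From the inner boundary to the vermiculite board/ceramic fibre blanket interface, ΣR_partial = 0.9923 m·K/W.
T_interface = T_in − Q'·ΣR_partial = 274 °C − (146.1)(0.9923) = 129 °C

T = 129 °C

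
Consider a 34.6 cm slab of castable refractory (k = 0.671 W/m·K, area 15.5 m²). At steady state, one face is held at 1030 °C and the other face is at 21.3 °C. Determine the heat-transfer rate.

Q = 30.3 kW

Q = kA·ΔT/L = 0.671 × 15.5 × |1030 °C − 21.3 °C| / 0.346 = 30300 W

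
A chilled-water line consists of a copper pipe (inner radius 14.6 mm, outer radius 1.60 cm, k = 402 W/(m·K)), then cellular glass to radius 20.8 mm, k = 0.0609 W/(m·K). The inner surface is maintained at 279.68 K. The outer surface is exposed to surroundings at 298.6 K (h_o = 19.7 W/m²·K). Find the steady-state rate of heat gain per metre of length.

Series thermal resistances, inner to outer:
  R'_copper = ln(0.0160/0.0146)/(2πk) = 0.09157/(2π·402) = 3.625×10^-5 m·K/W
  R'_cellular glass = ln(0.0208/0.0160)/(2πk) = 0.2624/(2π·0.0609) = 0.6857 m·K/W
  R'_conv,out = 1/(2πr h) = 1/(2π·0.0208·19.7) = 0.3884 m·K/W
ΣR = 3.625×10^-5 + 0.6857 + 0.3884 = 1.074 m·K/W
Q' = ΔT/ΣR = (279.68 K − 298.6 K)/1.074 = -17.6 W/m
(Negative Q' ⇒ heat flows inward; heat gain = 17.6 W/m.)

Q' = 17.6 W/m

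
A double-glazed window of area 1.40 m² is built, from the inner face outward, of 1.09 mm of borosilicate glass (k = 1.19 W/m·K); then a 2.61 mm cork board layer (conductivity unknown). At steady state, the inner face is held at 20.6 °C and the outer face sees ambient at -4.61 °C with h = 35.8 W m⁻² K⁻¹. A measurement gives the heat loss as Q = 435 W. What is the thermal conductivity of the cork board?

k = 0.0499 W/m·K

ΣR = ΔT/Q = |20.6 − -4.61|/435 = 0.05795 K/W
Known resistances:
  R_borosilicate glass = L/(kA) = 0.00109/(1.19·1.40) = 6.543×10^-4 K/W
  R_conv,out = 1/(hA) = 1/(35.8·1.40) = 0.01995 K/W
R_cork board = ΣR − ΣR_known = 0.05795 − 0.02060 = 0.03735 K/W
L/(kA) = 0.03735 ⇒ k = 0.00261/(0.03735·1.40) = 0.0499 W/m·K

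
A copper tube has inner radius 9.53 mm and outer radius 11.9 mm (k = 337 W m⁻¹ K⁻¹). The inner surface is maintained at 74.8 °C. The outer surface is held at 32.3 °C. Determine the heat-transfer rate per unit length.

Q' = 405 kW/m

Q' = 2πk·ΔT/ln(r₂/r₁) = 2π × 337 × 42.5 / ln(0.0119/0.00953) = 4.05×10^5 W/m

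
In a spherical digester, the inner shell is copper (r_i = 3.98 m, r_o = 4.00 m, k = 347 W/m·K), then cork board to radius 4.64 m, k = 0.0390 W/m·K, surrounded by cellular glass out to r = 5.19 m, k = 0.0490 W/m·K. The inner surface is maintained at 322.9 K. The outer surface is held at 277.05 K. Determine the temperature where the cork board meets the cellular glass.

T = 292.9 K

Treat each layer as a resistance in series:
  R_copper = (1/3.98 − 1/4.00)/(4πk) = 0.001256/(4π·347) = 2.881×10^-7 K/W
  R_cork board = (1/4.00 − 1/4.64)/(4πk) = 0.03448/(4π·0.0390) = 0.07036 K/W
  R_cellular glass = (1/4.64 − 1/5.19)/(4πk) = 0.02284/(4π·0.0490) = 0.03709 K/W
ΣR = 2.881×10^-7 + 0.07036 + 0.03709 = 0.1075 K/W
Q = ΔT/ΣR = (322.9 K − 277.05 K)/0.1075 = 426.5 W
From the inner boundary to the cork board/cellular glass interface, ΣR_partial = 0.07036 K/W.
T_interface = T_in − Q·ΣR_partial = 322.9 K − (426.5)(0.07036) = 292.9 K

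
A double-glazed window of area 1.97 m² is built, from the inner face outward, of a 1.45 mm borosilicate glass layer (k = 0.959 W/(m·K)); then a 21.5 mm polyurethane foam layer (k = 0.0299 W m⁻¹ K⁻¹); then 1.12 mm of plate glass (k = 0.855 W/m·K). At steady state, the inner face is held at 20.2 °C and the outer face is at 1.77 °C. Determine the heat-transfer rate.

Series thermal resistances, inner to outer:
  R_borosilicate glass = L/(kA) = 0.00145/(0.959·1.97) = 7.675×10^-4 K/W
  R_polyurethane foam = L/(kA) = 0.0215/(0.0299·1.97) = 0.3650 K/W
  R_plate glass = L/(kA) = 0.00112/(0.855·1.97) = 6.649×10^-4 K/W
ΣR = 7.675×10^-4 + 0.3650 + 6.649×10^-4 = 0.3664 K/W
Q = ΔT/ΣR = (20.2 °C − 1.77 °C)/0.3664 = 50.3 W

Q = 50.3 W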